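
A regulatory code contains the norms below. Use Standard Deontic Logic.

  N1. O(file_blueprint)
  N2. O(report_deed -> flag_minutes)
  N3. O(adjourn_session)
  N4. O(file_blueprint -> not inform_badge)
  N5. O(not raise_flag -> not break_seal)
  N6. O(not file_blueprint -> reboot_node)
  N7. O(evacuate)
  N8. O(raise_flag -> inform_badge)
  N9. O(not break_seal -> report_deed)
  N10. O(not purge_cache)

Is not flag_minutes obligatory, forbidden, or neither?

Forbidden

Premise 1 gives O(file_blueprint).
From O(file_blueprint) and premise 4, O(file_blueprint -> not inform_badge), we obtain O(not inform_badge).
Premise 8 is O(raise_flag -> inform_badge); contrapositively O(not inform_badge -> not raise_flag). Since O(not inform_badge) holds, K gives O(not raise_flag).
From O(not raise_flag) and premise 5, O(not raise_flag -> not break_seal), we obtain O(not break_seal).
With premise 9, O(not break_seal -> report_deed), the K-axiom yields O(report_deed).
Applying K to premise 2 (O(report_deed -> flag_minutes)) and O(report_deed) yields O(flag_minutes).
Premises 3, 6, 7, 10 do not contribute to this derivation.
Thus O(flag_minutes), which is F(not flag_minutes): not flag_minutes is forbidden.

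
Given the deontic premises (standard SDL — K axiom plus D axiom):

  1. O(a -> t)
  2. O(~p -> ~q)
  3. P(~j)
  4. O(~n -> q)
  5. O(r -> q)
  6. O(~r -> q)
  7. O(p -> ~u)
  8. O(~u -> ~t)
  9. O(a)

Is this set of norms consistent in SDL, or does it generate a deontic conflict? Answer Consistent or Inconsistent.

Inconsistent

Premises 6 and 5 are O(~r -> q) and O(r -> q); every ideal world satisfies ~r or r, so in either case q holds — hence O(q).
The contrapositive of premise 2 (O(~p -> ~q)) is O(q -> p), and O(q) is already established, so O(p).
With premise 7, O(p -> ~u), the K-axiom yields O(~u).
Applying K to premise 8 (O(~u -> ~t)) and O(~u) yields O(~t).
Premise 1, O(a -> t), contraposes to O(~t -> ~a); with O(~t) we get O(~a).
Yet premise 9 states O(a).
We now have both O(~a) and O(a) — a is simultaneously obligatory and forbidden, violating the D-axiom.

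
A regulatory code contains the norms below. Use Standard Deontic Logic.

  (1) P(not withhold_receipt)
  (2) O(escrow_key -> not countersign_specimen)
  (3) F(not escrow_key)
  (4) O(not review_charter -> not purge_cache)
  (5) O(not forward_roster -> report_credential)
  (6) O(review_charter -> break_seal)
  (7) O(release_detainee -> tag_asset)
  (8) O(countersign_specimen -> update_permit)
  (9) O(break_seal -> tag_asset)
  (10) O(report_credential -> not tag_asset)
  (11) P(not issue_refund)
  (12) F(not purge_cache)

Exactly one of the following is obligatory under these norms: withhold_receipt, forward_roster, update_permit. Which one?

forward_roster

F(not purge_cache) at premise 12 means O(purge_cache).
Premise 4, O(not review_charter -> not purge_cache), contraposes to O(purge_cache -> review_charter); with O(purge_cache) we get O(review_charter).
From O(review_charter) and premise 6, O(review_charter -> break_seal), we obtain O(break_seal).
With premise 9, O(break_seal -> tag_asset), the K-axiom yields O(tag_asset).
Premise 10 is O(report_credential -> not tag_asset); contrapositively O(tag_asset -> not report_credential). Since O(tag_asset) holds, K gives O(not report_credential).
Premise 5, O(not forward_roster -> report_credential), contraposes to O(not report_credential -> forward_roster); with O(not report_credential) we get O(forward_roster).
So O(forward_roster) holds — forward_roster is obligatory. None of the other listed options is made obligatory by any chain of premises.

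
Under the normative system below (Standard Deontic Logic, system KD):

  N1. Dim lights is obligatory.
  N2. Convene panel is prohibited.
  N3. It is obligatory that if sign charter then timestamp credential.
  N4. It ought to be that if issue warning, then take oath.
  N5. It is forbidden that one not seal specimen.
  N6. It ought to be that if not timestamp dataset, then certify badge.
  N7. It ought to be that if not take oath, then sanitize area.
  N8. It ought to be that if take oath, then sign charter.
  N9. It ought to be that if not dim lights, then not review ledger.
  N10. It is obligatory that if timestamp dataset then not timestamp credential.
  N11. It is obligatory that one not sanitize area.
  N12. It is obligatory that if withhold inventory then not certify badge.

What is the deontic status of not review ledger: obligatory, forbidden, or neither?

Premise 9 is O(¬dim_lights → ¬review_ledger), but O(¬dim_lights) is not derivable from the premises, so it does not yield O(¬review_ledger).
No premise or chain of K-axiom applications forces O(¬review_ledger), and none forces O(review_ledger). So ¬review_ledger is neither obligatory nor forbidden under these norms.

Neither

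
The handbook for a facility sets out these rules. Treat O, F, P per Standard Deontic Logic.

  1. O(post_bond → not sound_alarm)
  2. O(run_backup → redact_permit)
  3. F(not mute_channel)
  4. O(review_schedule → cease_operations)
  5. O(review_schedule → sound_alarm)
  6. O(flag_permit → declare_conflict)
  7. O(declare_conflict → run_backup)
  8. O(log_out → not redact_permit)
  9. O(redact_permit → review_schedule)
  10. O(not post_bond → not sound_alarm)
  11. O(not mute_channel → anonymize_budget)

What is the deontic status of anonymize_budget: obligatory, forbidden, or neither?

Premise 11 is O(not mute_channel → anonymize_budget), but O(not mute_channel) is not derivable from the premises, so it does not yield O(anonymize_budget).
No premise or chain of K-axiom applications forces O(anonymize_budget), and none forces O(not anonymize_budget). So anonymize_budget is neither obligatory nor forbidden under these norms.

Neither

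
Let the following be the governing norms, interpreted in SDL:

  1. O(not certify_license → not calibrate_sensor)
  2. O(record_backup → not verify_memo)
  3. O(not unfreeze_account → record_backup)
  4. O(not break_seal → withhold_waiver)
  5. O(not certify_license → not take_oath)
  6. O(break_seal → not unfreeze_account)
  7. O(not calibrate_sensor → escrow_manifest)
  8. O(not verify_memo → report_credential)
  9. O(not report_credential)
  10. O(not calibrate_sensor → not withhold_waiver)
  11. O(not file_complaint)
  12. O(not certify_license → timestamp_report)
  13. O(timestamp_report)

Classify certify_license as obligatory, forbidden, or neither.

From premise 9 we have O(not report_credential).
The contrapositive of premise 8 (O(not verify_memo → report_credential)) is O(not report_credential → verify_memo), and O(not report_credential) is already established, so O(verify_memo).
The contrapositive of premise 2 (O(record_backup → not verify_memo)) is O(verify_memo → not record_backup), and O(verify_memo) is already established, so O(not record_backup).
Premise 3 is O(not unfreeze_account → record_backup); contrapositively O(not record_backup → unfreeze_account). Since O(not record_backup) holds, K gives O(unfreeze_account).
Premise 6, O(break_seal → not unfreeze_account), contraposes to O(unfreeze_account → not break_seal); with O(unfreeze_account) we get O(not break_seal).
Applying K to premise 4 (O(not break_seal → withhold_waiver)) and O(not break_seal) yields O(withhold_waiver).
The contrapositive of premise 10 (O(not calibrate_sensor → not withhold_waiver)) is O(withhold_waiver → calibrate_sensor), and O(withhold_waiver) is already established, so O(calibrate_sensor).
Premise 1, O(not certify_license → not calibrate_sensor), contraposes to O(calibrate_sensor → certify_license); with O(calibrate_sensor) we get O(certify_license).
Premises 5, 7, 11, 12, 13 do not contribute to this derivation.
Hence certify_license is obligatory.

Obligatory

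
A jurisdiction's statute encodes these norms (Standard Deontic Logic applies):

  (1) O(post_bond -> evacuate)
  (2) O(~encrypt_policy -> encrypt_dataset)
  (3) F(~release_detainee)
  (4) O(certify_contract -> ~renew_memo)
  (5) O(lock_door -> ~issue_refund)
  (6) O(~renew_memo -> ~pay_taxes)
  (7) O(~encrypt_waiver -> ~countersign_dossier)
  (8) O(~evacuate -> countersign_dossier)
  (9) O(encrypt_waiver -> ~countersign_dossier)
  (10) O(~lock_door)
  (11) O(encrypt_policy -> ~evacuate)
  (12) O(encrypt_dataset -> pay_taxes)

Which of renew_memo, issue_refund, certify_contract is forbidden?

By case analysis on encrypt_waiver: premise 9 gives O(encrypt_waiver -> ~countersign_dossier) and premise 7 gives O(~encrypt_waiver -> ~countersign_dossier), so O(~countersign_dossier) either way.
Premise 8 is O(~evacuate -> countersign_dossier); contrapositively O(~countersign_dossier -> evacuate). Since O(~countersign_dossier) holds, K gives O(evacuate).
Premise 11, O(encrypt_policy -> ~evacuate), contraposes to O(evacuate -> ~encrypt_policy); with O(evacuate) we get O(~encrypt_policy).
Premise 2 is O(~encrypt_policy -> encrypt_dataset); since O(~encrypt_policy), deontic closure gives O(encrypt_dataset).
Applying K to premise 12 (O(encrypt_dataset -> pay_taxes)) and O(encrypt_dataset) yields O(pay_taxes).
The contrapositive of premise 6 (O(~renew_memo -> ~pay_taxes)) is O(pay_taxes -> renew_memo), and O(pay_taxes) is already established, so O(renew_memo).
Premise 4, O(certify_contract -> ~renew_memo), contraposes to O(renew_memo -> ~certify_contract); with O(renew_memo) we get O(~certify_contract).
So O(~certify_contract) holds, i.e. certify_contract is forbidden. None of the other listed options is forbidden under the premises.

certify_contract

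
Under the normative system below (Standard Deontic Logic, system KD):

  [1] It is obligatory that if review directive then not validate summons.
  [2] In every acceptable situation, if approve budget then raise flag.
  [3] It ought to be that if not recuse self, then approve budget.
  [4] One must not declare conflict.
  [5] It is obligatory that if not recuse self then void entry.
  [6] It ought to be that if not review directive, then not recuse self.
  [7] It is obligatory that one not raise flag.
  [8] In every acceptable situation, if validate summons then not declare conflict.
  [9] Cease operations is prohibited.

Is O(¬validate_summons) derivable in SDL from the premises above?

Premise 7 gives O(¬raise_flag).
Premise 2 is O(approve_budget → raise_flag); contrapositively O(¬raise_flag → ¬approve_budget). Since O(¬raise_flag) holds, K gives O(¬approve_budget).
Premise 3 is O(¬recuse_self → approve_budget); contrapositively O(¬approve_budget → recuse_self). Since O(¬approve_budget) holds, K gives O(recuse_self).
Premise 6, O(¬review_directive → ¬recuse_self), contraposes to O(recuse_self → review_directive); with O(recuse_self) we get O(review_directive).
From O(review_directive) and premise 1, O(review_directive → ¬validate_summons), we obtain O(¬validate_summons).
Premises 4, 5, 8, 9 do not contribute to this derivation.
So O(¬validate_summons) follows.

Yes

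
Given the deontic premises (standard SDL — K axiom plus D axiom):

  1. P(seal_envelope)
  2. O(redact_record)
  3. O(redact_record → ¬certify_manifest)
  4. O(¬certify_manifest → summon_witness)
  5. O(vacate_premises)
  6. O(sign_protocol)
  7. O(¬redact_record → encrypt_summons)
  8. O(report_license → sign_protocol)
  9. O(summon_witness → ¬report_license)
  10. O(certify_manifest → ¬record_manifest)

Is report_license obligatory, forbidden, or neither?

Forbidden

From premise 2 we have O(redact_record).
From O(redact_record) and premise 3, O(redact_record → ¬certify_manifest), we obtain O(¬certify_manifest).
Premise 4 is O(¬certify_manifest → summon_witness); since O(¬certify_manifest), deontic closure gives O(summon_witness).
Premise 9 is O(summon_witness → ¬report_license); since O(summon_witness), deontic closure gives O(¬report_license).
Premises 1, 5, 6, 7, 8, 10 do not contribute to this derivation.
Thus O(¬report_license), which is F(report_license): report_license is forbidden.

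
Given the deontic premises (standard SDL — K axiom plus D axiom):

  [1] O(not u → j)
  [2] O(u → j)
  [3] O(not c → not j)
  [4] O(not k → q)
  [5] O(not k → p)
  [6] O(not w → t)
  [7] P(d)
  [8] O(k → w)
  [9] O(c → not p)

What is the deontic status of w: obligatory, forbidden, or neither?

Premises 1 and 2 cover both cases: O(not u → j) and O(u → j). Since not u ∨ u is a tautology, O(j) follows.
The contrapositive of premise 3 (O(not c → not j)) is O(j → c), and O(j) is already established, so O(c).
Premise 9 is O(c → not p); since O(c), deontic closure gives O(not p).
Premise 5, O(not k → p), contraposes to O(not p → k); with O(not p) we get O(k).
From O(k) and premise 8, O(k → w), we obtain O(w).
Premises 4, 6, 7 do not contribute to this derivation.
Hence w is obligatory.

Obligatory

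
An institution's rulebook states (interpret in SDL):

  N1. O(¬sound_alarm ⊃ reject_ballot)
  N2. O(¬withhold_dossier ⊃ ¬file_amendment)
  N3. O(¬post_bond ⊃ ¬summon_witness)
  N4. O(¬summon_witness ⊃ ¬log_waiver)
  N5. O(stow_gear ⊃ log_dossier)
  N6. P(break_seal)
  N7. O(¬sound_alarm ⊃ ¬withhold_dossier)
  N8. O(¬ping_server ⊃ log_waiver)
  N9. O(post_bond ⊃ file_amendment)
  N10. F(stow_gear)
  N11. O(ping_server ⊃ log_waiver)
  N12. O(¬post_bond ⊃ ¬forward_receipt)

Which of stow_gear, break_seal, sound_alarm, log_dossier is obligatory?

sound_alarm

By case analysis on ping_server: premise 11 gives O(ping_server ⊃ log_waiver) and premise 8 gives O(¬ping_server ⊃ log_waiver), so O(log_waiver) either way.
Premise 4 is O(¬summon_witness ⊃ ¬log_waiver); contrapositively O(log_waiver ⊃ summon_witness). Since O(log_waiver) holds, K gives O(summon_witness).
Premise 3, O(¬post_bond ⊃ ¬summon_witness), contraposes to O(summon_witness ⊃ post_bond); with O(summon_witness) we get O(post_bond).
From O(post_bond) and premise 9, O(post_bond ⊃ file_amendment), we obtain O(file_amendment).
The contrapositive of premise 2 (O(¬withhold_dossier ⊃ ¬file_amendment)) is O(file_amendment ⊃ withhold_dossier), and O(file_amendment) is already established, so O(withhold_dossier).
The contrapositive of premise 7 (O(¬sound_alarm ⊃ ¬withhold_dossier)) is O(withhold_dossier ⊃ sound_alarm), and O(withhold_dossier) is already established, so O(sound_alarm).
So O(sound_alarm) holds — sound_alarm is obligatory. None of the other listed options is made obligatory by any chain of premises.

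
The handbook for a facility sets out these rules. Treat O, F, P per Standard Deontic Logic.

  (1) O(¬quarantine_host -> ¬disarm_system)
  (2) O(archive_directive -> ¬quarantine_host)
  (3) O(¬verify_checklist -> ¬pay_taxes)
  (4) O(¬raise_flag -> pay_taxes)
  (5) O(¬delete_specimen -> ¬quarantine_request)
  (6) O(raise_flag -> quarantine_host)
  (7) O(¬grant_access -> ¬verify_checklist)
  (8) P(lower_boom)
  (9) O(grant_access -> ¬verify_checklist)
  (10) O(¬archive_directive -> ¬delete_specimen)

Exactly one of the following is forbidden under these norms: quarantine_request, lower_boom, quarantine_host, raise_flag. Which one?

By case analysis on grant_access: premise 9 gives O(grant_access -> ¬verify_checklist) and premise 7 gives O(¬grant_access -> ¬verify_checklist), so O(¬verify_checklist) either way.
Applying K to premise 3 (O(¬verify_checklist -> ¬pay_taxes)) and O(¬verify_checklist) yields O(¬pay_taxes).
The contrapositive of premise 4 (O(¬raise_flag -> pay_taxes)) is O(¬pay_taxes -> raise_flag), and O(¬pay_taxes) is already established, so O(raise_flag).
With premise 6, O(raise_flag -> quarantine_host), the K-axiom yields O(quarantine_host).
Premise 2, O(archive_directive -> ¬quarantine_host), contraposes to O(quarantine_host -> ¬archive_directive); with O(quarantine_host) we get O(¬archive_directive).
From O(¬archive_directive) and premise 10, O(¬archive_directive -> ¬delete_specimen), we obtain O(¬delete_specimen).
From O(¬delete_specimen) and premise 5, O(¬delete_specimen -> ¬quarantine_request), we obtain O(¬quarantine_request).
So O(¬quarantine_request) holds, i.e. quarantine_request is forbidden. None of the other listed options is forbidden under the premises.

quarantine_request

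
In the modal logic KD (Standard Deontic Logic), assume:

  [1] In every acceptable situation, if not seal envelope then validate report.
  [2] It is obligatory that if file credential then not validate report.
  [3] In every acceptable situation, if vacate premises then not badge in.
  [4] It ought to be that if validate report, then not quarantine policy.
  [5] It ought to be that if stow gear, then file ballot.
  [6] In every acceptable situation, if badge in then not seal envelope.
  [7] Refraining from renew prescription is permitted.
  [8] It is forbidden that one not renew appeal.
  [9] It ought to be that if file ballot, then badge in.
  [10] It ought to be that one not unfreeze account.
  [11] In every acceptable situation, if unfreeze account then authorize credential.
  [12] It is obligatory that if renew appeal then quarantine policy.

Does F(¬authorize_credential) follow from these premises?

No

Premise 11 is O(unfreeze_account → authorize_credential), but O(unfreeze_account) is not derivable from the premises, so it does not yield O(authorize_credential).
No other premise forces O(authorize_credential). An ideal world satisfying every premise can still have ¬authorize_credential true, so F(¬authorize_credential) is not derivable.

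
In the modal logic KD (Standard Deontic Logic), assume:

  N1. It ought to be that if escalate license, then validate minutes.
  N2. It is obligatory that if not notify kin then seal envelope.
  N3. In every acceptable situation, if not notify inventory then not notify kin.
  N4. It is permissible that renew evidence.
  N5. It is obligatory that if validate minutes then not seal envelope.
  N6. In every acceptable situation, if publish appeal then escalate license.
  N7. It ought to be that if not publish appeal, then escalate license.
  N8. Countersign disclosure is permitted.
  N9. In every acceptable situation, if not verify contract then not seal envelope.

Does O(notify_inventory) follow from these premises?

By case analysis on ¬publish_appeal: premise 7 gives O(¬publish_appeal → escalate_license) and premise 6 gives O(publish_appeal → escalate_license), so O(escalate_license) either way.
Applying K to premise 1 (O(escalate_license → validate_minutes)) and O(escalate_license) yields O(validate_minutes).
Premise 5 is O(validate_minutes → ¬seal_envelope); since O(validate_minutes), deontic closure gives O(¬seal_envelope).
Premise 2 is O(¬notify_kin → seal_envelope); contrapositively O(¬seal_envelope → notify_kin). Since O(¬seal_envelope) holds, K gives O(notify_kin).
The contrapositive of premise 3 (O(¬notify_inventory → ¬notify_kin)) is O(notify_kin → notify_inventory), and O(notify_kin) is already established, so O(notify_inventory).
Premises 4, 8, 9 do not contribute to this derivation.
So O(notify_inventory) follows.

Yes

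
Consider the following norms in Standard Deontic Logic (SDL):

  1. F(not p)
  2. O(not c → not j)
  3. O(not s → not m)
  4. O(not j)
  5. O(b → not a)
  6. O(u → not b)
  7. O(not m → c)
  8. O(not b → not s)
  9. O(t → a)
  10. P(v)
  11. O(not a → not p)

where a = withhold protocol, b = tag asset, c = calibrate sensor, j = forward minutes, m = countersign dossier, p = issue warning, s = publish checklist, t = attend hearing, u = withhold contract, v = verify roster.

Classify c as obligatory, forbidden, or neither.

Obligatory

Premise 1, F(not p), is equivalent to O(p).
Premise 11 is O(not a → not p); contrapositively O(p → a). Since O(p) holds, K gives O(a).
Premise 5, O(b → not a), contraposes to O(a → not b); with O(a) we get O(not b).
Premise 8 is O(not b → not s); since O(not b), deontic closure gives O(not s).
With premise 3, O(not s → not m), the K-axiom yields O(not m).
Applying K to premise 7 (O(not m → c)) and O(not m) yields O(c).
Premises 2, 4, 6, 9, 10 do not contribute to this derivation.
Hence c is obligatory.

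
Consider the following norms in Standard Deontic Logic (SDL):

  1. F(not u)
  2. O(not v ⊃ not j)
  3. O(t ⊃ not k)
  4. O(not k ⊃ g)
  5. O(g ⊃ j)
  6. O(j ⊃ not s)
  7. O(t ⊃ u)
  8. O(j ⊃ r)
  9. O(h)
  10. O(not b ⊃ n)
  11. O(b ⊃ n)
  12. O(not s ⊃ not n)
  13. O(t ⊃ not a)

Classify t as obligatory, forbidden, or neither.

Forbidden

Premises 11 and 10 cover both cases: O(b ⊃ n) and O(not b ⊃ n). Since b ∨ not b is a tautology, O(n) follows.
Premise 12 is O(not s ⊃ not n); contrapositively O(n ⊃ s). Since O(n) holds, K gives O(s).
Premise 6, O(j ⊃ not s), contraposes to O(s ⊃ not j); with O(s) we get O(not j).
Premise 5 is O(g ⊃ j); contrapositively O(not j ⊃ not g). Since O(not j) holds, K gives O(not g).
Premise 4, O(not k ⊃ g), contraposes to O(not g ⊃ k); with O(not g) we get O(k).
Premise 3, O(t ⊃ not k), contraposes to O(k ⊃ not t); with O(k) we get O(not t).
Premises 1, 2, 7, 8, 9, 13 do not contribute to this derivation.
Thus O(not t), which is F(t): t is forbidden.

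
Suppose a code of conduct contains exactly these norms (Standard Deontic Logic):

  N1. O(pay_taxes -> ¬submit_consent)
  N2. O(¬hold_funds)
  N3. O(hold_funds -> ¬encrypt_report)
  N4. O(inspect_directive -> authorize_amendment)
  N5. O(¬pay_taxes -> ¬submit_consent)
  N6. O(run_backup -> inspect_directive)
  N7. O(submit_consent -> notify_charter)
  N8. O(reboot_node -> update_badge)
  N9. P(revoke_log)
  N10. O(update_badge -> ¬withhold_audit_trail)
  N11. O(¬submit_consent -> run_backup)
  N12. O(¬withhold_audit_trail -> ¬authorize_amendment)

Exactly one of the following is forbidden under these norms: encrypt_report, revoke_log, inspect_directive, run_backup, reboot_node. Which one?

Premises 1 and 5 are O(pay_taxes -> ¬submit_consent) and O(¬pay_taxes -> ¬submit_consent); every ideal world satisfies pay_taxes or ¬pay_taxes, so in either case ¬submit_consent holds — hence O(¬submit_consent).
From O(¬submit_consent) and premise 11, O(¬submit_consent -> run_backup), we obtain O(run_backup).
Applying K to premise 6 (O(run_backup -> inspect_directive)) and O(run_backup) yields O(inspect_directive).
From O(inspect_directive) and premise 4, O(inspect_directive -> authorize_amendment), we obtain O(authorize_amendment).
Premise 12, O(¬withhold_audit_trail -> ¬authorize_amendment), contraposes to O(authorize_amendment -> withhold_audit_trail); with O(authorize_amendment) we get O(withhold_audit_trail).
The contrapositive of premise 10 (O(update_badge -> ¬withhold_audit_trail)) is O(withhold_audit_trail -> ¬update_badge), and O(withhold_audit_trail) is already established, so O(¬update_badge).
Premise 8 is O(reboot_node -> update_badge); contrapositively O(¬update_badge -> ¬reboot_node). Since O(¬update_badge) holds, K gives O(¬reboot_node).
So O(¬reboot_node) holds, i.e. reboot_node is forbidden. None of the other listed options is forbidden under the premises.

reboot_node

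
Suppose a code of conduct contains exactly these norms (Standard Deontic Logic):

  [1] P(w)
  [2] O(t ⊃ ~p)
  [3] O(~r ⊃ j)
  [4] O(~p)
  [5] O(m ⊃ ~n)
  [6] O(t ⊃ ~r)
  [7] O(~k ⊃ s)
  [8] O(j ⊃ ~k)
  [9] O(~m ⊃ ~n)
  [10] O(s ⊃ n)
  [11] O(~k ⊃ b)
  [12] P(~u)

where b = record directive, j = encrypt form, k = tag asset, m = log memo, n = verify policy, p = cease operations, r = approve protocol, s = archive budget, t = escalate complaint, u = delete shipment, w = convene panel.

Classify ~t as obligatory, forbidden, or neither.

By case analysis on m: premise 5 gives O(m ⊃ ~n) and premise 9 gives O(~m ⊃ ~n), so O(~n) either way.
Premise 10 is O(s ⊃ n); contrapositively O(~n ⊃ ~s). Since O(~n) holds, K gives O(~s).
The contrapositive of premise 7 (O(~k ⊃ s)) is O(~s ⊃ k), and O(~s) is already established, so O(k).
Premise 8, O(j ⊃ ~k), contraposes to O(k ⊃ ~j); with O(k) we get O(~j).
Premise 3 is O(~r ⊃ j); contrapositively O(~j ⊃ r). Since O(~j) holds, K gives O(r).
Premise 6 is O(t ⊃ ~r); contrapositively O(r ⊃ ~t). Since O(r) holds, K gives O(~t).
Premises 1, 2, 4, 11, 12 do not contribute to this derivation.
Hence ~t is obligatory.

Obligatory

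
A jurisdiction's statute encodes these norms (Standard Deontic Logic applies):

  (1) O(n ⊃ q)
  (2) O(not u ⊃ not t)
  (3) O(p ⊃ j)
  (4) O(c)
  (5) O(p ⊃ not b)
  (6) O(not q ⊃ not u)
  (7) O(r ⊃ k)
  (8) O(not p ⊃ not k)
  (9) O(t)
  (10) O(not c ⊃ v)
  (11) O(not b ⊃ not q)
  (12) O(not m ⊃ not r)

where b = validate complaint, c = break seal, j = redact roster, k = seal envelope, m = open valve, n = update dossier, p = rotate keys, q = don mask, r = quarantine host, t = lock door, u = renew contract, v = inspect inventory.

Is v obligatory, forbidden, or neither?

Neither

Premise 10 is O(not c ⊃ v), but O(not c) is not derivable from the premises, so it does not yield O(v).
No premise or chain of K-axiom applications forces O(v), and none forces O(not v). So v is neither obligatory nor forbidden under these norms.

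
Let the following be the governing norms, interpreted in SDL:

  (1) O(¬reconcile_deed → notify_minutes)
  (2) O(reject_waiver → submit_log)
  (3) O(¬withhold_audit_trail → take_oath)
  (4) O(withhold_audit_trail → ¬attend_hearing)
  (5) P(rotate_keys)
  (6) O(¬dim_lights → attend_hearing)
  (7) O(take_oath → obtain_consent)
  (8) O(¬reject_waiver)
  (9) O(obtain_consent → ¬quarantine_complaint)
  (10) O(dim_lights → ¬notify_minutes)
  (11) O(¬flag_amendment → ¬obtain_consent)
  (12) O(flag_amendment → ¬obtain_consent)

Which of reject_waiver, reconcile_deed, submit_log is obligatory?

reconcile_deed

Premises 11 and 12 are O(¬flag_amendment → ¬obtain_consent) and O(flag_amendment → ¬obtain_consent); every ideal world satisfies ¬flag_amendment or flag_amendment, so in either case ¬obtain_consent holds — hence O(¬obtain_consent).
Premise 7 is O(take_oath → obtain_consent); contrapositively O(¬obtain_consent → ¬take_oath). Since O(¬obtain_consent) holds, K gives O(¬take_oath).
Premise 3, O(¬withhold_audit_trail → take_oath), contraposes to O(¬take_oath → withhold_audit_trail); with O(¬take_oath) we get O(withhold_audit_trail).
With premise 4, O(withhold_audit_trail → ¬attend_hearing), the K-axiom yields O(¬attend_hearing).
The contrapositive of premise 6 (O(¬dim_lights → attend_hearing)) is O(¬attend_hearing → dim_lights), and O(¬attend_hearing) is already established, so O(dim_lights).
Applying K to premise 10 (O(dim_lights → ¬notify_minutes)) and O(dim_lights) yields O(¬notify_minutes).
The contrapositive of premise 1 (O(¬reconcile_deed → notify_minutes)) is O(¬notify_minutes → reconcile_deed), and O(¬notify_minutes) is already established, so O(reconcile_deed).
So O(reconcile_deed) holds — reconcile_deed is obligatory. None of the other listed options is made obligatory by any chain of premises.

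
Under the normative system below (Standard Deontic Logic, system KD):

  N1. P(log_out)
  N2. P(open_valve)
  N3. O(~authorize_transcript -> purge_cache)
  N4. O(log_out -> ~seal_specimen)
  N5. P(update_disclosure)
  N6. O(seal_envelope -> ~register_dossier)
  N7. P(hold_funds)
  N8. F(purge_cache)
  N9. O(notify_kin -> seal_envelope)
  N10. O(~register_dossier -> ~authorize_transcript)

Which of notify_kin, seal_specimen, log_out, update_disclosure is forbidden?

Premise 8 is F(purge_cache), i.e. O(~purge_cache).
Premise 3, O(~authorize_transcript -> purge_cache), contraposes to O(~purge_cache -> authorize_transcript); with O(~purge_cache) we get O(authorize_transcript).
Premise 10, O(~register_dossier -> ~authorize_transcript), contraposes to O(authorize_transcript -> register_dossier); with O(authorize_transcript) we get O(register_dossier).
Premise 6 is O(seal_envelope -> ~register_dossier); contrapositively O(register_dossier -> ~seal_envelope). Since O(register_dossier) holds, K gives O(~seal_envelope).
Premise 9, O(notify_kin -> seal_envelope), contraposes to O(~seal_envelope -> ~notify_kin); with O(~seal_envelope) we get O(~notify_kin).
So O(~notify_kin) holds, i.e. notify_kin is forbidden. None of the other listed options is forbidden under the premises.

notify_kin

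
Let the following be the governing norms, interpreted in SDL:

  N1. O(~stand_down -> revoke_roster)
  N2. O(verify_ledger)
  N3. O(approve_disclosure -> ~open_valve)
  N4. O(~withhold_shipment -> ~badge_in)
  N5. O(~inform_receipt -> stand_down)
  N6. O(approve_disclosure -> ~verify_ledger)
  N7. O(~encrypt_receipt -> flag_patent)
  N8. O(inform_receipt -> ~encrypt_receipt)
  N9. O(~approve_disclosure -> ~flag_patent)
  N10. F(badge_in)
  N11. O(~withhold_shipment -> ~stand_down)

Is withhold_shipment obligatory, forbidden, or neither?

Premise 2 states O(verify_ledger) outright.
Premise 6 is O(approve_disclosure -> ~verify_ledger); contrapositively O(verify_ledger -> ~approve_disclosure). Since O(verify_ledger) holds, K gives O(~approve_disclosure).
Premise 9 is O(~approve_disclosure -> ~flag_patent); since O(~approve_disclosure), deontic closure gives O(~flag_patent).
The contrapositive of premise 7 (O(~encrypt_receipt -> flag_patent)) is O(~flag_patent -> encrypt_receipt), and O(~flag_patent) is already established, so O(encrypt_receipt).
Premise 8, O(inform_receipt -> ~encrypt_receipt), contraposes to O(encrypt_receipt -> ~inform_receipt); with O(encrypt_receipt) we get O(~inform_receipt).
Premise 5 is O(~inform_receipt -> stand_down); since O(~inform_receipt), deontic closure gives O(stand_down).
The contrapositive of premise 11 (O(~withhold_shipment -> ~stand_down)) is O(stand_down -> withhold_shipment), and O(stand_down) is already established, so O(withhold_shipment).
Premises 1, 3, 4, 10 do not contribute to this derivation.
Hence withhold_shipment is obligatory.

Obligatory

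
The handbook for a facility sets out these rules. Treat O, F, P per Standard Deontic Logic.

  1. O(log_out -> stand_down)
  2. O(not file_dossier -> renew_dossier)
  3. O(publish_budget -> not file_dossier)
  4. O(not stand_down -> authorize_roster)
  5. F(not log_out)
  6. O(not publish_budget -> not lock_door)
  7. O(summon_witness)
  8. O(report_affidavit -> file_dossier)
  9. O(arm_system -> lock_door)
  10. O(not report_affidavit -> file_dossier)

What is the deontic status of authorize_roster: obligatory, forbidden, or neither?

Neither

Premise 4 is O(not stand_down -> authorize_roster), but O(not stand_down) is not derivable from the premises, so it does not yield O(authorize_roster).
No premise or chain of K-axiom applications forces O(authorize_roster), and none forces O(not authorize_roster). So authorize_roster is neither obligatory nor forbidden under these norms.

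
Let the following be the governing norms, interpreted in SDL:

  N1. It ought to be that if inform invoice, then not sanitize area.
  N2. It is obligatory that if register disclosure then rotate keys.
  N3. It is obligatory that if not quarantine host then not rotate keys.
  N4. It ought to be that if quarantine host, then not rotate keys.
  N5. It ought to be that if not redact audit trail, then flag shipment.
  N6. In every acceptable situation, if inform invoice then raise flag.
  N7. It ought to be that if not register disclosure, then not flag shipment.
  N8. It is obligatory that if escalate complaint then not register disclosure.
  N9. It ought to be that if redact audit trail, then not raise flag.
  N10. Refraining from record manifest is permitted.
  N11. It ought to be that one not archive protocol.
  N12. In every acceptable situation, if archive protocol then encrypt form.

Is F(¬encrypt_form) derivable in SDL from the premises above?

Premise 12 is O(archive_protocol → encrypt_form), but O(archive_protocol) is not derivable from the premises, so it does not yield O(encrypt_form).
No other premise forces O(encrypt_form). An ideal world satisfying every premise can still have ¬encrypt_form true, so F(¬encrypt_form) is not derivable.

No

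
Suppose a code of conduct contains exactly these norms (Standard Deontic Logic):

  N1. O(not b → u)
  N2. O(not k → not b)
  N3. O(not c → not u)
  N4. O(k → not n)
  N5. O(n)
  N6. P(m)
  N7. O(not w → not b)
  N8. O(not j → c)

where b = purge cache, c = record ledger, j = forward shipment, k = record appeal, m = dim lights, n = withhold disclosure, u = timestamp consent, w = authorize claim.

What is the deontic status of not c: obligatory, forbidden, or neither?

Forbidden

Premise 5 gives O(n).
Premise 4 is O(k → not n); contrapositively O(n → not k). Since O(n) holds, K gives O(not k).
From O(not k) and premise 2, O(not k → not b), we obtain O(not b).
Premise 1 is O(not b → u); since O(not b), deontic closure gives O(u).
Premise 3 is O(not c → not u); contrapositively O(u → c). Since O(u) holds, K gives O(c).
Premises 6, 7, 8 do not contribute to this derivation.
Thus O(c), which is F(not c): not c is forbidden.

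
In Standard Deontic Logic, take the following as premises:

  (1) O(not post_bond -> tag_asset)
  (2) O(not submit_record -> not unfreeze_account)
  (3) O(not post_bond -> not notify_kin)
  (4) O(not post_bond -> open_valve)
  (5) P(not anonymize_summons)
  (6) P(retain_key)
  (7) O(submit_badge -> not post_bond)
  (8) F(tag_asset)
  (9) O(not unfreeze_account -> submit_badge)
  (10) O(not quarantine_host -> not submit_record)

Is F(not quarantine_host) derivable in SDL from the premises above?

Yes

Premise 8, F(tag_asset), is equivalent to O(not tag_asset).
The contrapositive of premise 1 (O(not post_bond -> tag_asset)) is O(not tag_asset -> post_bond), and O(not tag_asset) is already established, so O(post_bond).
Premise 7, O(submit_badge -> not post_bond), contraposes to O(post_bond -> not submit_badge); with O(post_bond) we get O(not submit_badge).
Premise 9, O(not unfreeze_account -> submit_badge), contraposes to O(not submit_badge -> unfreeze_account); with O(not submit_badge) we get O(unfreeze_account).
Premise 2 is O(not submit_record -> not unfreeze_account); contrapositively O(unfreeze_account -> submit_record). Since O(unfreeze_account) holds, K gives O(submit_record).
Premise 10, O(not quarantine_host -> not submit_record), contraposes to O(submit_record -> quarantine_host); with O(submit_record) we get O(quarantine_host).
Premises 3, 4, 5, 6 do not contribute to this derivation.
So O(quarantine_host) holds, i.e. F(not quarantine_host). The claim follows.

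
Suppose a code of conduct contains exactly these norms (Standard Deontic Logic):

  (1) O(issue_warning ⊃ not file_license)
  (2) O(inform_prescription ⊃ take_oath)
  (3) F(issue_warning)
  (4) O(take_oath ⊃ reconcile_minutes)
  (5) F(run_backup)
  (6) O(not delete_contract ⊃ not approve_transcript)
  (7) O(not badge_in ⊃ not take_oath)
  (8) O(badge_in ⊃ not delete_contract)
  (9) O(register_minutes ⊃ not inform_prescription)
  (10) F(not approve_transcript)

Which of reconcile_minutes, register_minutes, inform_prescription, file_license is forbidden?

F(not approve_transcript) at premise 10 means O(approve_transcript).
The contrapositive of premise 6 (O(not delete_contract ⊃ not approve_transcript)) is O(approve_transcript ⊃ delete_contract), and O(approve_transcript) is already established, so O(delete_contract).
Premise 8, O(badge_in ⊃ not delete_contract), contraposes to O(delete_contract ⊃ not badge_in); with O(delete_contract) we get O(not badge_in).
Applying K to premise 7 (O(not badge_in ⊃ not take_oath)) and O(not badge_in) yields O(not take_oath).
Premise 2 is O(inform_prescription ⊃ take_oath); contrapositively O(not take_oath ⊃ not inform_prescription). Since O(not take_oath) holds, K gives O(not inform_prescription).
So O(not inform_prescription) holds, i.e. inform_prescription is forbidden. None of the other listed options is forbidden under the premises.

inform_prescription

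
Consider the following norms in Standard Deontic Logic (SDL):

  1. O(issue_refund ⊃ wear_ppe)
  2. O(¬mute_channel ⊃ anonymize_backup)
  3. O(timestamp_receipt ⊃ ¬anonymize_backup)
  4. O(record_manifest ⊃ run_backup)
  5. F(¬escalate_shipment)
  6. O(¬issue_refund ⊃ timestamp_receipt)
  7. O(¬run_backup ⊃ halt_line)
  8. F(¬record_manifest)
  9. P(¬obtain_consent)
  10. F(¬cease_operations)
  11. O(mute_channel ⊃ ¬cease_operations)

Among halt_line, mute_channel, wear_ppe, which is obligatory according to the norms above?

Premise 10, F(¬cease_operations), is equivalent to O(cease_operations).
Premise 11 is O(mute_channel ⊃ ¬cease_operations); contrapositively O(cease_operations ⊃ ¬mute_channel). Since O(cease_operations) holds, K gives O(¬mute_channel).
Premise 2 is O(¬mute_channel ⊃ anonymize_backup); since O(¬mute_channel), deontic closure gives O(anonymize_backup).
The contrapositive of premise 3 (O(timestamp_receipt ⊃ ¬anonymize_backup)) is O(anonymize_backup ⊃ ¬timestamp_receipt), and O(anonymize_backup) is already established, so O(¬timestamp_receipt).
Premise 6 is O(¬issue_refund ⊃ timestamp_receipt); contrapositively O(¬timestamp_receipt ⊃ issue_refund). Since O(¬timestamp_receipt) holds, K gives O(issue_refund).
Applying K to premise 1 (O(issue_refund ⊃ wear_ppe)) and O(issue_refund) yields O(wear_ppe).
So O(wear_ppe) holds — wear_ppe is obligatory. None of the other listed options is made obligatory by any chain of premises.

wear_ppe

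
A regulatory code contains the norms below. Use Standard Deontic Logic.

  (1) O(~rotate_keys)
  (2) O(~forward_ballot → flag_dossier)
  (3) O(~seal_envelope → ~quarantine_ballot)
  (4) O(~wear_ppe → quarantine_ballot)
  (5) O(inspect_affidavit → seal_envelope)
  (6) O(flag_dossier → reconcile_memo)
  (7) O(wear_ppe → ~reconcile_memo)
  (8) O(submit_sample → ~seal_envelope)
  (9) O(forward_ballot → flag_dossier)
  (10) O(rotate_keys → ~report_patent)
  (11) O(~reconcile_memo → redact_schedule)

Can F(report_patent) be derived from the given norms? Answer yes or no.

Premise 10 is O(rotate_keys → ~report_patent), but O(rotate_keys) is not derivable from the premises, so it does not yield O(~report_patent).
No other premise forces O(~report_patent). An ideal world satisfying every premise can still have report_patent true, so F(report_patent) is not derivable.

No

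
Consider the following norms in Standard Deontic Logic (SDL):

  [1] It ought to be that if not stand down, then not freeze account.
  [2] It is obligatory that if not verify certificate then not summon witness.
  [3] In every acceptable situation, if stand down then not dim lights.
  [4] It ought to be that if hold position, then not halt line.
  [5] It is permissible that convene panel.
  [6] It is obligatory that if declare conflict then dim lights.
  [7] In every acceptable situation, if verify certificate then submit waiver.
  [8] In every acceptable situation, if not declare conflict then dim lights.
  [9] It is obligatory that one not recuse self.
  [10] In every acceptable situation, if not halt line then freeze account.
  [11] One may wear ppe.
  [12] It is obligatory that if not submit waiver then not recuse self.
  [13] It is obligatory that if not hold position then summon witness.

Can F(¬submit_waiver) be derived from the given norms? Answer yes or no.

Yes

By case analysis on declare_conflict: premise 6 gives O(declare_conflict → dim_lights) and premise 8 gives O(¬declare_conflict → dim_lights), so O(dim_lights) either way.
Premise 3 is O(stand_down → ¬dim_lights); contrapositively O(dim_lights → ¬stand_down). Since O(dim_lights) holds, K gives O(¬stand_down).
Applying K to premise 1 (O(¬stand_down → ¬freeze_account)) and O(¬stand_down) yields O(¬freeze_account).
Premise 10 is O(¬halt_line → freeze_account); contrapositively O(¬freeze_account → halt_line). Since O(¬freeze_account) holds, K gives O(halt_line).
Premise 4 is O(hold_position → ¬halt_line); contrapositively O(halt_line → ¬hold_position). Since O(halt_line) holds, K gives O(¬hold_position).
Applying K to premise 13 (O(¬hold_position → summon_witness)) and O(¬hold_position) yields O(summon_witness).
Premise 2 is O(¬verify_certificate → ¬summon_witness); contrapositively O(summon_witness → verify_certificate). Since O(summon_witness) holds, K gives O(verify_certificate).
Applying K to premise 7 (O(verify_certificate → submit_waiver)) and O(verify_certificate) yields O(submit_waiver).
Premises 5, 9, 11, 12 do not contribute to this derivation.
So O(submit_waiver) holds, i.e. F(¬submit_waiver). The claim follows.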